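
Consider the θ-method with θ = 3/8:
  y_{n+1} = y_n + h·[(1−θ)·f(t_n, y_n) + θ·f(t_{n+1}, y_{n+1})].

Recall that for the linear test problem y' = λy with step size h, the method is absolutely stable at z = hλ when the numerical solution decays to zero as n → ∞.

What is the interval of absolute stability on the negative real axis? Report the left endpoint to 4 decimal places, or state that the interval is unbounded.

z∈(-8.0000,0).

Test eqn y'=λy, z=hλ:
  y_{n+1} = y_n + z·[5/8·y_n + 3/8·y_{n+1}] ⇒ (1 − 3/8z)y_{n+1} = (1 + 5/8z)y_n
  ⇒ R(z) = (1 + 5/8z)/(1 − 3/8z).

Find x<0 with |R(x)|<1.
x=-1.6: |R|=0.0000
R=−1: 1+5/8x = −1+3/8x ⇒ -1/4x=2 ⇒ x=2/(-1/4)=-8.0000
Confirm numerically:
  x=-7.420: |R|=0.96167 <1
  x=-7.340: |R|=0.95603 <1
  x=-3.721: |R|=0.55341 <1
  x=-8.335: |R|=1.02030 >1
  x=-8.099: |R|=1.00613 >1
  x=-8.093: |R|=1.00576 >1
Interval (-8.0000, 0).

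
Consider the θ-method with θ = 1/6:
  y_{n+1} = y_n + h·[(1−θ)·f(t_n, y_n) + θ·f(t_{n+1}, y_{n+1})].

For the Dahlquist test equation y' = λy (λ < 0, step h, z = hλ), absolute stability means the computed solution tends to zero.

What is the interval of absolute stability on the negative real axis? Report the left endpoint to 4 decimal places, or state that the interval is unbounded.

Test eqn y'=λy, z=hλ:
  y_{n+1} = y_n + z·[5/6·y_n + 1/6·y_{n+1}] ⇒ (1 − 1/6z)y_{n+1} = (1 + 5/6z)y_n
  so R(z) = (1 + 5/6z)/(1 − 1/6z).

Need |R(x)|<1, x<0.
x=-0.95: |R|=0.1799
R=−1: 1+5/6x = −1+1/6x ⇒ -2/3x=2 ⇒ x=2/(-2/3)=-3.0000
Confirm numerically:
  x=-2.818: |R|=0.91744 <1
  x=-2.543: |R|=0.78602 <1
  x=-2.214: |R|=0.61724 <1
  x=-1.276: |R|=0.05223 <1
  x=-3.065: |R|=1.02868 >1
  x=-3.033: |R|=1.01461 >1
So |R|<1 on (-3.0000, 0).

z∈(-3.0000,0).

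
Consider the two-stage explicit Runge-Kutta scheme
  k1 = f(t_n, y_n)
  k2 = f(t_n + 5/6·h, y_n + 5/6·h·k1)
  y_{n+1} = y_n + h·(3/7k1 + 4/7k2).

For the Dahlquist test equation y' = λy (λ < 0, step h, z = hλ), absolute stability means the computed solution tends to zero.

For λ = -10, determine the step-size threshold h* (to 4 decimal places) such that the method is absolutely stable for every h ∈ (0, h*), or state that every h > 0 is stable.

(-2.1000,0); λ=-10 ⇒ h* = (21/10)/10 = 0.2100.

With y'=λy (z=hλ):
  k1=λy_n ⇒ h·k1=z·y_n;  k2=λ(1+5/6z)y_n ⇒ h·k2=z(1+5/6z)y_n
  y_{n+1}/y_n = 1 + 3/7z + 4/7z(1+5/6z) = 1 + z + 10/21z²
  R(z) = 1 + z + 10/21z².

Boundary: |R(x)|=1, x<0.
x=-1.09: |R|=0.4758
R=1: x+10/21x²=0 ⇒ x=−21/10=-2.1000; min R=1−1/(4·10/21)=0.4750>−1
Confirm numerically:
  x=-2.031: |R|=0.93327 <1
  x=-1.994: |R|=0.89935 <1
  x=-1.899: |R|=0.81824 <1
  x=-2.632: |R|=1.66677 >1
  x=-2.290: |R|=1.20719 >1
  x=-2.136: |R|=1.03662 >1
So |R|<1 on (-2.1000, 0).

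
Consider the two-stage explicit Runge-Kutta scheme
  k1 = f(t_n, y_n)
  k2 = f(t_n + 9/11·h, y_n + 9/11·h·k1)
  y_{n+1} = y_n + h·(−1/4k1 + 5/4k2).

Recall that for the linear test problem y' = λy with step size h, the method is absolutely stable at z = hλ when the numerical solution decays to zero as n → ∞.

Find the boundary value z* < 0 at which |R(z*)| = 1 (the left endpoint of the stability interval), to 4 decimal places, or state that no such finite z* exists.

z* = -0.9778.

Set f=λy, z=hλ:
  k1=λy_n ⇒ h·k1=z·y_n;  k2=λ(1+9/11z)y_n ⇒ h·k2=z(1+9/11z)y_n
  y_{n+1}/y_n = 1 − 1/4z + 5/4z(1+9/11z) = 1 + z + 45/44z²
  so R(z) = 1 + z + 45/44z².

Find x<0 with |R(x)|<1.
x=-0.83: |R|=0.8746
R=1: x+45/44x²=0 ⇒ x=−44/45=-0.9778; min R=1−1/(4·45/44)=0.7556>−1
Confirm numerically:
  x=-0.767: |R|=0.83466 <1
  x=-0.666: |R|=0.78764 <1
  x=-0.603: |R|=0.76887 <1
  x=-0.440: |R|=0.75800 <1
  x=-1.514: |R|=1.83029 >1
  x=-1.165: |R|=1.22307 >1
  x=-1.143: |R|=1.19314 >1
Stable set (-0.9778, 0).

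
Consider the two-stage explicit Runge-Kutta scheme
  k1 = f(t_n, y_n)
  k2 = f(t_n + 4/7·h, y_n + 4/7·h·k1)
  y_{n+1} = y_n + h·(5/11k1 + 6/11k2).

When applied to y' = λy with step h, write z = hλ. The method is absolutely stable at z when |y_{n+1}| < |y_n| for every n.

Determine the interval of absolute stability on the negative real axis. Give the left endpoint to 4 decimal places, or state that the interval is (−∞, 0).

With y'=λy (z=hλ):
  k1=λy_n ⇒ h·k1=z·y_n;  k2=λ(1+4/7z)y_n ⇒ h·k2=z(1+4/7z)y_n
  y_{n+1}/y_n = 1 + 5/11z + 6/11z(1+4/7z) = 1 + z + 24/77z²
  R(z) = 1 + z + 24/77z².

Find x<0 with |R(x)|<1.
x=-1.56: |R|=0.1985
R=1: x+24/77x²=0 ⇒ x=−77/24=-3.2083; min R=1−1/(4·24/77)=0.1979>−1
Confirm numerically:
  x=-3.000: |R|=0.80519 <1
  x=-2.870: |R|=0.69735 <1
  x=-2.571: |R|=0.48927 <1
  x=-2.000: |R|=0.24675 <1
  x=-3.553: |R|=1.38169 >1
  x=-3.406: |R|=1.20984 >1
So |R|<1 on (-3.2083, 0).

(-3.2083, 0).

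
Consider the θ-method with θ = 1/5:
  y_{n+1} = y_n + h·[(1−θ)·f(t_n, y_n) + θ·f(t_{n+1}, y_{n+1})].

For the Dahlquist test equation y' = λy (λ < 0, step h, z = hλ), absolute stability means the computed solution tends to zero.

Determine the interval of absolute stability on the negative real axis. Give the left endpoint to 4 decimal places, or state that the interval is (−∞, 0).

(-3.3333, 0).

Test eqn y'=λy, z=hλ:
  y_{n+1} = y_n + z·[4/5·y_n + 1/5·y_{n+1}] ⇒ (1 − 1/5z)y_{n+1} = (1 + 4/5z)y_n
  Hence R(z) = (1 + 4/5z)/(1 − 1/5z).

Find x<0 with |R(x)|<1.
x=-0.75: |R|=0.3478
R=−1: 1+4/5x = −1+1/5x ⇒ -3/5x=2 ⇒ x=2/(-3/5)=-3.3333
Confirm numerically:
  x=-2.821: |R|=0.80348 <1
  x=-2.621: |R|=0.71959 <1
  x=-1.732: |R|=0.28639 <1
  x=-3.587: |R|=1.08862 >1
  x=-3.572: |R|=1.08353 >1
Interval (-3.3333, 0).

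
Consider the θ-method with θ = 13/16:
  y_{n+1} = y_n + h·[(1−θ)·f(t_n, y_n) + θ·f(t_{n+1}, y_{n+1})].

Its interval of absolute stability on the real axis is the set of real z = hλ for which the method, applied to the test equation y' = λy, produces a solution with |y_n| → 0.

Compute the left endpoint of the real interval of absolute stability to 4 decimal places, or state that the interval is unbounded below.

(−∞, 0) — no finite endpoint.

Set f=λy, z=hλ:
  y_{n+1} = y_n + z·[3/16·y_n + 13/16·y_{n+1}] ⇒ (1 − 13/16z)y_{n+1} = (1 + 3/16z)y_n
  Hence R(z) = (1 + 3/16z)/(1 − 13/16z).

Boundary: |R(x)|=1, x<0.
x=-0.88: |R|=0.4869
x=-2: |R|=0.2381
x=-10: |R|=0.0959
x=-100: |R|=0.2158
θ=13/16≥1/2 ⇒ |1+3/16x|<|1−13/16x| ∀x<0 ⇒ unbounded interval.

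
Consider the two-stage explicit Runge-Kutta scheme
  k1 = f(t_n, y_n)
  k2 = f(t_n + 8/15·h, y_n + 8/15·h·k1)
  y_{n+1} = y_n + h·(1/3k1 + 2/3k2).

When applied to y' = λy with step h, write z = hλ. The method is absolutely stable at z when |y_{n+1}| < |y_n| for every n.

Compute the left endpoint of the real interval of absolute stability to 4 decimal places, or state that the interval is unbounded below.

Test eqn y'=λy, z=hλ:
  k1=λy_n ⇒ h·k1=z·y_n;  k2=λ(1+8/15z)y_n ⇒ h·k2=z(1+8/15z)y_n
  y_{n+1}/y_n = 1 + 1/3z + 2/3z(1+8/15z) = 1 + z + 16/45z²
  R(z) = 1 + z + 16/45z².

Solve |R(x)|<1 on ℝ⁻.
x=-1.41: |R|=0.2969
R=1: x+16/45x²=0 ⇒ x=−45/16=-2.8125; min R=1−1/(4·16/45)=0.2969>−1
Confirm numerically:
  x=-2.445: |R|=0.68052 <1
  x=-2.225: |R|=0.53522 <1
  x=-1.605: |R|=0.31092 <1
  x=-1.157: |R|=0.31896 <1
  x=-3.361: |R|=1.65547 >1
  x=-3.131: |R|=1.35457 >1
  x=-2.849: |R|=1.03697 >1
So |R|<1 on (-2.8125, 0).

z* = -2.8125.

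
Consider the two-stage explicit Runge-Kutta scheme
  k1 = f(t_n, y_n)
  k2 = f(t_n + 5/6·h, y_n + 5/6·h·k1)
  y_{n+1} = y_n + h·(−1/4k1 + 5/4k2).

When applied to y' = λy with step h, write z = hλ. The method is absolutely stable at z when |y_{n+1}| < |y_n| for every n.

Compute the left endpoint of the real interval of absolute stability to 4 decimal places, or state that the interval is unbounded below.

z* = -0.9600.

On y'=λy, z=hλ:
  k1=λy_n ⇒ h·k1=z·y_n;  k2=λ(1+5/6z)y_n ⇒ h·k2=z(1+5/6z)y_n
  y_{n+1}/y_n = 1 − 1/4z + 5/4z(1+5/6z) = 1 + z + 25/24z²
  Hence R(z) = 1 + z + 25/24z².

Need |R(x)|<1, x<0.
x=-1.02: |R|=1.0637
R=1: x+25/24x²=0 ⇒ x=−24/25=-0.9600; min R=1−1/(4·25/24)=0.7600>−1
Confirm numerically:
  x=-0.923: |R|=0.96443 <1
  x=-0.732: |R|=0.82615 <1
  x=-0.507: |R|=0.76076 <1
  x=-0.477: |R|=0.76001 <1
  x=-1.551: |R|=1.95483 >1
  x=-1.118: |R|=1.18400 >1
Stable set (-0.9600, 0).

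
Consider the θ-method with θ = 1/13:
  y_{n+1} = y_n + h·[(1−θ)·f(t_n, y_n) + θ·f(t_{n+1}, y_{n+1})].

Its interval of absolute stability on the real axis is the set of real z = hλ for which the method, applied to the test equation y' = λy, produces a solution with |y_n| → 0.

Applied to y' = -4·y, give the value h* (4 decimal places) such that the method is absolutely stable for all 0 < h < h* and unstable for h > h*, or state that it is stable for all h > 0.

(-2.3636,0); λ=-4 ⇒ h* = (26/11)/4 = 0.5909.

Set f=λy, z=hλ:
  y_{n+1} = y_n + z·[12/13·y_n + 1/13·y_{n+1}] ⇒ (1 − 1/13z)y_{n+1} = (1 + 12/13z)y_n
  Hence R(z) = (1 + 12/13z)/(1 − 1/13z).

Find x<0 with |R(x)|<1.
x=-1.6: |R|=0.4247
R=−1: 1+12/13x = −1+1/13x ⇒ -11/13x=2 ⇒ x=2/(-11/13)=-2.3636
Confirm numerically:
  x=-1.944: |R|=0.69111 <1
  x=-1.395: |R|=0.25981 <1
  x=-1.106: |R|=0.01928 <1
  x=-1.081: |R|=0.00199 <1
  x=-2.790: |R|=1.29702 >1
  x=-2.438: |R|=1.05299 >1
Interval (-2.3636, 0).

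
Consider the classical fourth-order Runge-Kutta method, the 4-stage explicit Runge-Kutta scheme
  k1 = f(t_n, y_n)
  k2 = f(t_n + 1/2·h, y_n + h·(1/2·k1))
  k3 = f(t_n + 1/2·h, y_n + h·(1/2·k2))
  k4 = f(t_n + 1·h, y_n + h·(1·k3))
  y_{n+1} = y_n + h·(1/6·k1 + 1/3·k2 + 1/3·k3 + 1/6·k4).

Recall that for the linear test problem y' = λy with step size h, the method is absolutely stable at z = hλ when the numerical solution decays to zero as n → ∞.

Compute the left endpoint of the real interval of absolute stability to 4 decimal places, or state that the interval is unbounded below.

On y'=λy, z=hλ:
  order 4, 4-stage ⇒ R(z)=1+z+z^2/2+z^3/6+z^4/24
  (e.g. R(-1.52)=0.27231, |R|=0.27231)

Need |R(x)|<1, x<0.
x=-1.52: |R|=0.2723
|R(-2.68)|=0.8525 |R(-2.59)|=0.7433 |R(-0.64)|=0.5281
Bisect:
  x_lo=-3.1551 |R|=1.7165  x_hi=-0.2324 |R|=0.7926
  mid=-1.69377 |R|=0.27373 →hi
  mid=-2.42444 |R|=0.57898 →hi
  mid=-2.78977 |R|=1.00677 →lo
  mid=-2.60710 |R|=0.76294 →hi
  mid=-2.69844 |R|=0.87675 →hi
  mid=-2.74410 |R|=0.93965 →hi
  mid=-2.76694 |R|=0.97267 →hi
  mid=-2.77835 |R|=0.98959 →hi
  mid=-2.78406 |R|=0.99814 →hi
  mid=-2.78692 |R|=1.00245 →lo
  ...
  [-2.78531,-2.78513] ⇒ x*=-2.7853
Interval (-2.7853, 0).

z* = -2.7853.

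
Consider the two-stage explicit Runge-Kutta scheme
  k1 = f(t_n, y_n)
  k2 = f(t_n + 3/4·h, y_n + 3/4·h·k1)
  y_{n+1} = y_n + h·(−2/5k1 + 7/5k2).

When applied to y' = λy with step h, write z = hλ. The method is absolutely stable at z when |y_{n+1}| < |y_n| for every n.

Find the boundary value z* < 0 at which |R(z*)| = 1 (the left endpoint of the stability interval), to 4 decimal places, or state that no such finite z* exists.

left endpoint -0.9524.

With y'=λy (z=hλ):
  k1=λy_n ⇒ h·k1=z·y_n;  k2=λ(1+3/4z)y_n ⇒ h·k2=z(1+3/4z)y_n
  y_{n+1}/y_n = 1 − 2/5z + 7/5z(1+3/4z) = 1 + z + 21/20z²
  ⇒ R(z) = 1 + z + 21/20z².

Solve |R(x)|<1 on ℝ⁻.
x=-0.74: |R|=0.8350
R=1: x+21/20x²=0 ⇒ x=−20/21=-0.9524; min R=1−1/(4·21/20)=0.7619>−1
Confirm numerically:
  x=-0.911: |R|=0.96042 <1
  x=-0.490: |R|=0.76211 <1
  x=-0.474: |R|=0.76191 <1
  x=-0.382: |R|=0.77122 <1
  x=-1.344: |R|=1.55265 >1
  x=-1.187: |R|=1.29242 >1
Interval (-0.9524, 0).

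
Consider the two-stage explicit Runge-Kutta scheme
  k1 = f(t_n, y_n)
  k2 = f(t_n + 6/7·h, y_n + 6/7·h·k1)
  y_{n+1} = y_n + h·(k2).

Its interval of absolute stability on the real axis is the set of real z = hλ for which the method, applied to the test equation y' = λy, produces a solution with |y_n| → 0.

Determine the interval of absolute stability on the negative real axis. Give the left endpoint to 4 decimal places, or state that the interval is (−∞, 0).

z∈(-1.1667,0).

Set f=λy, z=hλ:
  k1=λy_n ⇒ h·k1=z·y_n;  k2=λ(1+6/7z)y_n ⇒ h·k2=z(1+6/7z)y_n
  y_{n+1}/y_n = 1 + z(1+6/7z) = 1 + z + 6/7z²
  ⇒ R(z) = 1 + z + 6/7z².

Boundary: |R(x)|=1, x<0.
x=-0.46: |R|=0.7214
R=1: x+6/7x²=0 ⇒ x=−7/6=-1.1667; min R=1−1/(4·6/7)=0.7083>−1
Confirm numerically:
  x=-1.009: |R|=0.86364 <1
  x=-0.734: |R|=0.72779 <1
  x=-0.501: |R|=0.71414 <1
  x=-1.640: |R|=1.66537 >1
  x=-1.517: |R|=1.45553 >1
  x=-1.355: |R|=1.21874 >1
Stable set (-1.1667, 0).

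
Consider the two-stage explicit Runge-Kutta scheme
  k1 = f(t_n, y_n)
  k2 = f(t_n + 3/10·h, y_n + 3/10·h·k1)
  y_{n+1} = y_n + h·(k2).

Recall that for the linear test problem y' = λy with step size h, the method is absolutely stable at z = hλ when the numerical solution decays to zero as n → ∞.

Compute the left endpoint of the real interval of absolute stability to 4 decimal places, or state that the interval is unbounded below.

Test eqn y'=λy, z=hλ:
  k1=λy_n ⇒ h·k1=z·y_n;  k2=λ(1+3/10z)y_n ⇒ h·k2=z(1+3/10z)y_n
  y_{n+1}/y_n = 1 + z(1+3/10z) = 1 + z + 3/10z²
  so R(z) = 1 + z + 3/10z².

Need |R(x)|<1, x<0.
x=-1.05: |R|=0.2807
R=1: x+3/10x²=0 ⇒ x=−10/3=-3.3333; min R=1−1/(4·3/10)=0.1667>−1
Confirm numerically:
  x=-2.646: |R|=0.45439 <1
  x=-2.342: |R|=0.30349 <1
  x=-2.162: |R|=0.24027 <1
  x=-1.515: |R|=0.17357 <1
  x=-3.877: |R|=1.63234 >1
  x=-3.368: |R|=1.03503 >1
Stable set (-3.3333, 0).

z* = -3.3333.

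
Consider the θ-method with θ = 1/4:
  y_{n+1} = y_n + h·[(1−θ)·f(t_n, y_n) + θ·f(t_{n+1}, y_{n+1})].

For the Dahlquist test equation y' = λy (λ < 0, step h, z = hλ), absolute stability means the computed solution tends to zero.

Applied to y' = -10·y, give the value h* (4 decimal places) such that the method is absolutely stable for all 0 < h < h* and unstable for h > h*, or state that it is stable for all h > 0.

(-4.0000,0); λ=-10 ⇒ h* = (4)/10 = 0.4000.

On y'=λy, z=hλ:
  y_{n+1} = y_n + z·[3/4·y_n + 1/4·y_{n+1}] ⇒ (1 − 1/4z)y_{n+1} = (1 + 3/4z)y_n
  R(z) = (1 + 3/4z)/(1 − 1/4z).

Boundary: |R(x)|=1, x<0.
x=-0.84: |R|=0.3058
R=−1: 1+3/4x = −1+1/4x ⇒ -1/2x=2 ⇒ x=2/(-1/2)=-4.0000
Confirm numerically:
  x=-3.777: |R|=0.94265 <1
  x=-3.370: |R|=0.82904 <1
  x=-2.033: |R|=0.34792 <1
  x=-4.525: |R|=1.12317 >1
  x=-4.302: |R|=1.07275 >1
  x=-4.173: |R|=1.04233 >1
So |R|<1 on (-4.0000, 0).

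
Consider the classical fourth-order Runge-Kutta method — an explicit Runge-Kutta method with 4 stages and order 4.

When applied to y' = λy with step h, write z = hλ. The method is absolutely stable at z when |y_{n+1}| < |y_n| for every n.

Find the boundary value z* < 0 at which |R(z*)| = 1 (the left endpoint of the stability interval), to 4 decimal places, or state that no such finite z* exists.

Test eqn y'=λy, z=hλ:
  order 4, 4-stage ⇒ R(z)=1+z+z^2/2+z^3/6+z^4/24
  (e.g. R(-0.56)=0.57163, |R|=0.57163)

Boundary: |R(x)|=1, x<0.
x=-0.56: |R|=0.5716
|R(-2.79)|=1.0071 |R(-2.46)|=0.6106 |R(-1.39)|=0.2840
Bisect:
  x_lo=-3.2031 |R|=1.8356  x_hi=-0.1582 |R|=0.8536
  mid=-1.68067 |R|=0.27288 →hi
  mid=-2.44188 |R|=0.59422 →hi
  mid=-2.82249 |R|=1.05754 →lo
  mid=-2.63218 |R|=0.79265 →hi
  mid=-2.72734 |R|=0.91608 →hi
  mid=-2.77491 |R|=0.98446 →hi
  mid=-2.79870 |R|=1.02040 →lo
  mid=-2.78681 |R|=1.00228 →lo
  mid=-2.78086 |R|=0.99333 →hi
  ...
  [-2.78532,-2.78513] ⇒ x*=-2.7853
Interval (-2.7853, 0).

z* = -2.7853.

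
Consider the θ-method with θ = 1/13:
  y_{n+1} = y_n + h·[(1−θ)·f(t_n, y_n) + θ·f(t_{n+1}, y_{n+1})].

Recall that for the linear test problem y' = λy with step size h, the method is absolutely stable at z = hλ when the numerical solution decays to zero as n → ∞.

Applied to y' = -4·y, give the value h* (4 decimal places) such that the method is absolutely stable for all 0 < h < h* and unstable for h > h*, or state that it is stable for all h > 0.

Set f=λy, z=hλ:
  y_{n+1} = y_n + z·[12/13·y_n + 1/13·y_{n+1}] ⇒ (1 − 1/13z)y_{n+1} = (1 + 12/13z)y_n
  R(z) = (1 + 12/13z)/(1 − 1/13z).

Need |R(x)|<1, x<0.
x=-0.83: |R|=0.2198
R=−1: 1+12/13x = −1+1/13x ⇒ -11/13x=2 ⇒ x=2/(-11/13)=-2.3636
Confirm numerically:
  x=-2.220: |R|=0.89619 <1
  x=-2.016: |R|=0.74534 <1
  x=-1.410: |R|=0.27203 <1
  x=-1.324: |R|=0.20162 <1
  x=-2.699: |R|=1.23498 >1
  x=-2.528: |R|=1.11643 >1
So |R|<1 on (-2.3636, 0).

(-2.3636,0); λ=-4 ⇒ h* = (26/11)/4 = 0.5909.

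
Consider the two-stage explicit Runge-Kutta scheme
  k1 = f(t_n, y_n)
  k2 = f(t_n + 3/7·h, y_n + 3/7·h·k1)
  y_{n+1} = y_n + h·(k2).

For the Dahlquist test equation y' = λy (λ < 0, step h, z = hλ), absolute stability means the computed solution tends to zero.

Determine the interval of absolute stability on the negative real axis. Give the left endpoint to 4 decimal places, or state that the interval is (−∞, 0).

With y'=λy (z=hλ):
  k1=λy_n ⇒ h·k1=z·y_n;  k2=λ(1+3/7z)y_n ⇒ h·k2=z(1+3/7z)y_n
  y_{n+1}/y_n = 1 + z(1+3/7z) = 1 + z + 3/7z²
  ⇒ R(z) = 1 + z + 3/7z².

Find x<0 with |R(x)|<1.
x=-0.37: |R|=0.6887
R=1: x+3/7x²=0 ⇒ x=−7/3=-2.3333; min R=1−1/(4·3/7)=0.4167>−1
Confirm numerically:
  x=-2.193: |R|=0.86811 <1
  x=-1.987: |R|=0.70507 <1
  x=-1.802: |R|=0.58966 <1
  x=-1.362: |R|=0.43302 <1
  x=-2.597: |R|=1.29346 >1
  x=-2.397: |R|=1.06540 >1
So |R|<1 on (-2.3333, 0).

(-2.3333, 0).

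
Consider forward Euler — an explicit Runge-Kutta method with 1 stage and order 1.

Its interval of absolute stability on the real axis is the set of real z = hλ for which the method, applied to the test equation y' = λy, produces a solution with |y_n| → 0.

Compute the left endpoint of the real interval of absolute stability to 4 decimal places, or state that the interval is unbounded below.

Set f=λy, z=hλ:
  order 1, 1-stage ⇒ R(z)=1+z
  (e.g. R(-0.66)=0.34000, |R|=0.34000)

Find x<0 with |R(x)|<1.
x=-0.66: |R|=0.3400
|R(-1.35)|=0.3500 |R(-0.78)|=0.2200 |R(-0.52)|=0.4800
Bisect:
  x_lo=-2.4013 |R|=1.4013  x_hi=-0.1174 |R|=0.8826
  mid=-1.25936 |R|=0.25936 →hi
  mid=-1.83034 |R|=0.83034 →hi
  mid=-2.11583 |R|=1.11583 →lo
  mid=-1.97308 |R|=0.97308 →hi
  mid=-2.04445 |R|=1.04445 →lo
  mid=-2.00877 |R|=1.00877 →lo
  mid=-1.99092 |R|=0.99092 →hi
  mid=-1.99985 |R|=0.99985 →hi
  mid=-2.00431 |R|=1.00431 →lo
  ...
  [-2.00012,-1.99998] ⇒ x*=-2.0000
So |R|<1 on (-2.0000, 0).

left endpoint -2.0000.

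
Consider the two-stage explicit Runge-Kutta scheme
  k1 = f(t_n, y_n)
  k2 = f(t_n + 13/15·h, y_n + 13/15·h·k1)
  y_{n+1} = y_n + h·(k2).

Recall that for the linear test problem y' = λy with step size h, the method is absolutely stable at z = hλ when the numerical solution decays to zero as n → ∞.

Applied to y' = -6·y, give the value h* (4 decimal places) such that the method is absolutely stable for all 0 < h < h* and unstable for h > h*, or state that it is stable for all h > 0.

(-1.1538,0); λ=-6 ⇒ h* = (15/13)/6 = 0.1923.

Test eqn y'=λy, z=hλ:
  k1=λy_n ⇒ h·k1=z·y_n;  k2=λ(1+13/15z)y_n ⇒ h·k2=z(1+13/15z)y_n
  y_{n+1}/y_n = 1 + z(1+13/15z) = 1 + z + 13/15z²
  ⇒ R(z) = 1 + z + 13/15z².

Find x<0 with |R(x)|<1.
x=-1.53: |R|=1.4988
R=1: x+13/15x²=0 ⇒ x=−15/13=-1.1538; min R=1−1/(4·13/15)=0.7115>−1
Confirm numerically:
  x=-1.054: |R|=0.90879 <1
  x=-0.957: |R|=0.83674 <1
  x=-0.932: |R|=0.82081 <1
  x=-0.648: |R|=0.71592 <1
  x=-1.721: |R|=1.84593 >1
  x=-1.309: |R|=1.17602 >1
  x=-1.210: |R|=1.05889 >1
So |R|<1 on (-1.1538, 0).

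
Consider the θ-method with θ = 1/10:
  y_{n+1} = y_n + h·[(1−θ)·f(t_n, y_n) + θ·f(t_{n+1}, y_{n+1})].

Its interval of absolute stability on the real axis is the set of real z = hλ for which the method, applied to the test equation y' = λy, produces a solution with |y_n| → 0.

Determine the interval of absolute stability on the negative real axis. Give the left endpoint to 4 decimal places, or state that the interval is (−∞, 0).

On y'=λy, z=hλ:
  y_{n+1} = y_n + z·[9/10·y_n + 1/10·y_{n+1}] ⇒ (1 − 1/10z)y_{n+1} = (1 + 9/10z)y_n
  ⇒ R(z) = (1 + 9/10z)/(1 − 1/10z).

Solve |R(x)|<1 on ℝ⁻.
x=-0.46: |R|=0.5602
R=−1: 1+9/10x = −1+1/10x ⇒ -4/5x=2 ⇒ x=2/(-4/5)=-2.5000
Confirm numerically:
  x=-2.212: |R|=0.81133 <1
  x=-2.111: |R|=0.74304 <1
  x=-1.705: |R|=0.45664 <1
  x=-1.307: |R|=0.15592 <1
  x=-2.982: |R|=1.29703 >1
  x=-2.767: |R|=1.16731 >1
  x=-2.711: |R|=1.13280 >1
Interval (-2.5000, 0).

z∈(-2.5000,0).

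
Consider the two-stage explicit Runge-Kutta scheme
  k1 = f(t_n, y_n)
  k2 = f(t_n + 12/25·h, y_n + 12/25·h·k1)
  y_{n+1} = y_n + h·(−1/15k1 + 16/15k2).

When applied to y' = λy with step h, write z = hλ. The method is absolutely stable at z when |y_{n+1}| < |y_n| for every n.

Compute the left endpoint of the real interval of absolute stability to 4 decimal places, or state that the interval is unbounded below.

Set f=λy, z=hλ:
  k1=λy_n ⇒ h·k1=z·y_n;  k2=λ(1+12/25z)y_n ⇒ h·k2=z(1+12/25z)y_n
  y_{n+1}/y_n = 1 − 1/15z + 16/15z(1+12/25z) = 1 + z + 64/125z²
  Hence R(z) = 1 + z + 64/125z².

Find x<0 with |R(x)|<1.
x=-1.65: |R|=0.7439
R=1: x+64/125x²=0 ⇒ x=−125/64=-1.9531; min R=1−1/(4·64/125)=0.5117>−1
Confirm numerically:
  x=-1.726: |R|=0.79929 <1
  x=-1.643: |R|=0.73912 <1
  x=-1.169: |R|=0.53068 <1
  x=-2.202: |R|=1.28059 >1
  x=-1.976: |R|=1.02314 >1
Stable set (-1.9531, 0).

z* = -1.9531.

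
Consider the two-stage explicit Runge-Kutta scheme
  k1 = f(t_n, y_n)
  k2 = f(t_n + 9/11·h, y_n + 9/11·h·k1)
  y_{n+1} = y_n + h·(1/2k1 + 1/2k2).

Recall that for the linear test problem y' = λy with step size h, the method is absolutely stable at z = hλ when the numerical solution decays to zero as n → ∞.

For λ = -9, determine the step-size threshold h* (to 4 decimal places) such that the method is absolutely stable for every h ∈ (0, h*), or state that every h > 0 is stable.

Test eqn y'=λy, z=hλ:
  k1=λy_n ⇒ h·k1=z·y_n;  k2=λ(1+9/11z)y_n ⇒ h·k2=z(1+9/11z)y_n
  y_{n+1}/y_n = 1 + 1/2z + 1/2z(1+9/11z) = 1 + z + 9/22z²
  so R(z) = 1 + z + 9/22z².

Boundary: |R(x)|=1, x<0.
x=-0.91: |R|=0.4288
R=1: x+9/22x²=0 ⇒ x=−22/9=-2.4444; min R=1−1/(4·9/22)=0.3889>−1
Confirm numerically:
  x=-2.158: |R|=0.74712 <1
  x=-2.021: |R|=0.64991 <1
  x=-1.481: |R|=0.41628 <1
  x=-2.942: |R|=1.59883 >1
  x=-2.705: |R|=1.28833 >1
  x=-2.470: |R|=1.02582 >1
So |R|<1 on (-2.4444, 0).

(-2.4444,0); λ=-9 ⇒ h* = (22/9)/9 = 0.2716.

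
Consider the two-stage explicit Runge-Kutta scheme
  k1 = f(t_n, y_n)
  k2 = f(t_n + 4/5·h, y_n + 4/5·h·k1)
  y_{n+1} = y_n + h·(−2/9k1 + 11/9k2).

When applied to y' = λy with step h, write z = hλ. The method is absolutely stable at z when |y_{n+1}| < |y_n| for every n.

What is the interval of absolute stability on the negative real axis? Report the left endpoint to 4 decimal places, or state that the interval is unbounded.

With y'=λy (z=hλ):
  k1=λy_n ⇒ h·k1=z·y_n;  k2=λ(1+4/5z)y_n ⇒ h·k2=z(1+4/5z)y_n
  y_{n+1}/y_n = 1 − 2/9z + 11/9z(1+4/5z) = 1 + z + 44/45z²
  Hence R(z) = 1 + z + 44/45z².

Boundary: |R(x)|=1, x<0.
x=-0.54: |R|=0.7451
R=1: x+44/45x²=0 ⇒ x=−45/44=-1.0227; min R=1−1/(4·44/45)=0.7443>−1
Confirm numerically:
  x=-0.794: |R|=0.82243 <1
  x=-0.663: |R|=0.76680 <1
  x=-0.513: |R|=0.74432 <1
  x=-1.484: |R|=1.66932 >1
  x=-1.297: |R|=1.34783 >1
  x=-1.244: |R|=1.26915 >1
So |R|<1 on (-1.0227, 0).

(-1.0227, 0).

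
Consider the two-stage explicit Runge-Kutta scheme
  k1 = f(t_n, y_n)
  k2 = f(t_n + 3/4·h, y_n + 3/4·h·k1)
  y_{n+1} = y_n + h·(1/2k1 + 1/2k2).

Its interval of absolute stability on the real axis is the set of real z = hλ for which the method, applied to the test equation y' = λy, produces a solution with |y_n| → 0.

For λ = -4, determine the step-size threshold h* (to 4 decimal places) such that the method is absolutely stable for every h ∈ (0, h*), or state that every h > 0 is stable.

Test eqn y'=λy, z=hλ:
  k1=λy_n ⇒ h·k1=z·y_n;  k2=λ(1+3/4z)y_n ⇒ h·k2=z(1+3/4z)y_n
  y_{n+1}/y_n = 1 + 1/2z + 1/2z(1+3/4z) = 1 + z + 3/8z²
  Hence R(z) = 1 + z + 3/8z².

Solve |R(x)|<1 on ℝ⁻.
x=-1.73: |R|=0.3923
R=1: x+3/8x²=0 ⇒ x=−8/3=-2.6667; min R=1−1/(4·3/8)=0.3333>−1
Confirm numerically:
  x=-2.459: |R|=0.80851 <1
  x=-2.303: |R|=0.68593 <1
  x=-1.463: |R|=0.33964 <1
  x=-1.445: |R|=0.33801 <1
  x=-2.930: |R|=1.28934 >1
  x=-2.777: |R|=1.11490 >1
  x=-2.768: |R|=1.10518 >1
So |R|<1 on (-2.6667, 0).

(-2.6667,0); λ=-4 ⇒ h* = (8/3)/4 = 0.6667.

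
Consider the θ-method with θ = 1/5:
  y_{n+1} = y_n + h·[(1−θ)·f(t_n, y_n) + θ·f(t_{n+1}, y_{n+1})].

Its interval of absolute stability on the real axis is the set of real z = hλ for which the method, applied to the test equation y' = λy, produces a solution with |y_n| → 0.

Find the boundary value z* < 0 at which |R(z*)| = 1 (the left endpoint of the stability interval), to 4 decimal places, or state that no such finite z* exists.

left endpoint -3.3333.

With y'=λy (z=hλ):
  y_{n+1} = y_n + z·[4/5·y_n + 1/5·y_{n+1}] ⇒ (1 − 1/5z)y_{n+1} = (1 + 4/5z)y_n
  R(z) = (1 + 4/5z)/(1 − 1/5z).

Boundary: |R(x)|=1, x<0.
x=-0.83: |R|=0.2882
R=−1: 1+4/5x = −1+1/5x ⇒ -3/5x=2 ⇒ x=2/(-3/5)=-3.3333
Confirm numerically:
  x=-3.286: |R|=0.98286 <1
  x=-2.590: |R|=0.70619 <1
  x=-2.225: |R|=0.53979 <1
  x=-1.638: |R|=0.23381 <1
  x=-3.485: |R|=1.05362 >1
  x=-3.451: |R|=1.04177 >1
Interval (-3.3333, 0).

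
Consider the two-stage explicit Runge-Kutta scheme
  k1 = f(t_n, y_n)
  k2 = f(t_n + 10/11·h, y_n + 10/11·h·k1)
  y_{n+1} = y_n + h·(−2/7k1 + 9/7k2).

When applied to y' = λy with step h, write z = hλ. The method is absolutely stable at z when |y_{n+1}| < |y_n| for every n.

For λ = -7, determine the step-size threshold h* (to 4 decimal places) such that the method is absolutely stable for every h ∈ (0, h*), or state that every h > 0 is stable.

(-0.8556,0); λ=-7 ⇒ h* = (77/90)/7 = 0.1222.

Set f=λy, z=hλ:
  k1=λy_n ⇒ h·k1=z·y_n;  k2=λ(1+10/11z)y_n ⇒ h·k2=z(1+10/11z)y_n
  y_{n+1}/y_n = 1 − 2/7z + 9/7z(1+10/11z) = 1 + z + 90/77z²
  Hence R(z) = 1 + z + 90/77z².

Boundary: |R(x)|=1, x<0.
x=-1.1: |R|=1.3143
R=1: x+90/77x²=0 ⇒ x=−77/90=-0.8556; min R=1−1/(4·90/77)=0.7861>−1
Confirm numerically:
  x=-0.802: |R|=0.94980 <1
  x=-0.723: |R|=0.88798 <1
  x=-0.363: |R|=0.79102 <1
  x=-1.452: |R|=2.01225 >1
  x=-1.202: |R|=1.48673 >1
Stable set (-0.8556, 0).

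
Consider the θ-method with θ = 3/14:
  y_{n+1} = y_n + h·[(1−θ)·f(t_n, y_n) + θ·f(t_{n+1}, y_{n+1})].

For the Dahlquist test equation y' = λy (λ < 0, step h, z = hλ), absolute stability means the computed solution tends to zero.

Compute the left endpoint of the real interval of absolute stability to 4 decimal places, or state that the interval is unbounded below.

Set f=λy, z=hλ:
  y_{n+1} = y_n + z·[11/14·y_n + 3/14·y_{n+1}] ⇒ (1 − 3/14z)y_{n+1} = (1 + 11/14z)y_n
  so R(z) = (1 + 11/14z)/(1 − 3/14z).

Need |R(x)|<1, x<0.
x=-1.02: |R|=0.1630
R=−1: 1+11/14x = −1+3/14x ⇒ -4/7x=2 ⇒ x=2/(-4/7)=-3.5000
Confirm numerically:
  x=-3.392: |R|=0.96426 <1
  x=-2.643: |R|=0.68735 <1
  x=-1.445: |R|=0.10335 <1
  x=-4.030: |R|=1.16251 >1
  x=-3.953: |R|=1.14014 >1
  x=-3.536: |R|=1.01170 >1
So |R|<1 on (-3.5000, 0).

z* = -3.5000.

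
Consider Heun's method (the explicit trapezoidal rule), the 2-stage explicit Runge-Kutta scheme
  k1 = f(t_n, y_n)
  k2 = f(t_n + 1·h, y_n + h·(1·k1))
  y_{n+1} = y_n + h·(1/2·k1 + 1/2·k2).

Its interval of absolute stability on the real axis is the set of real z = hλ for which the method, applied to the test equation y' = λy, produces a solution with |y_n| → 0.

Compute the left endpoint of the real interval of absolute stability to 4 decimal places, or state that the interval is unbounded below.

With y'=λy (z=hλ):
  order 2, 2-stage ⇒ R(z)=1+z+z^2/2
  (e.g. R(-0.33)=0.72445, |R|=0.72445)

Need |R(x)|<1, x<0.
x=-0.33: |R|=0.7245
|R(-2.05)|=1.0512 |R(-1.87)|=0.8785 |R(-1.37)|=0.5685
Bisect:
  x_lo=-2.4571 |R|=1.5615  x_hi=-0.2629 |R|=0.7717
  mid=-1.35996 |R|=0.56478 →hi
  mid=-1.90851 |R|=0.91269 →hi
  mid=-2.18278 |R|=1.19949 →lo
  mid=-2.04565 |R|=1.04669 →lo
  mid=-1.97708 |R|=0.97734 →hi
  mid=-2.01136 |R|=1.01143 →lo
  mid=-1.99422 |R|=0.99424 →hi
  mid=-2.00279 |R|=1.00279 →lo
  ...
  [-2.00011,-1.99998] ⇒ x*=-2.0000
Interval (-2.0000, 0).

left endpoint -2.0000.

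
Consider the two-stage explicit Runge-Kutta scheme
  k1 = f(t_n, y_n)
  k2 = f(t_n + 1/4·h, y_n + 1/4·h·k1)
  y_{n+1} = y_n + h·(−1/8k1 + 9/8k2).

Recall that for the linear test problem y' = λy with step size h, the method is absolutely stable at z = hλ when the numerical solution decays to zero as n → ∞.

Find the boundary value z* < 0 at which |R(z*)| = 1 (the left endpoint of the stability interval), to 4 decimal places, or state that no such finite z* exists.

z* = -3.5556.

With y'=λy (z=hλ):
  k1=λy_n ⇒ h·k1=z·y_n;  k2=λ(1+1/4z)y_n ⇒ h·k2=z(1+1/4z)y_n
  y_{n+1}/y_n = 1 − 1/8z + 9/8z(1+1/4z) = 1 + z + 9/32z²
  so R(z) = 1 + z + 9/32z².

Find x<0 with |R(x)|<1.
x=-0.38: |R|=0.6606
R=1: x+9/32x²=0 ⇒ x=−32/9=-3.5556; min R=1−1/(4·9/32)=0.1111>−1
Confirm numerically:
  x=-3.269: |R|=0.73654 <1
  x=-2.944: |R|=0.49363 <1
  x=-2.581: |R|=0.29256 <1
  x=-1.470: |R|=0.13775 <1
  x=-4.036: |R|=1.54536 >1
  x=-4.000: |R|=1.50000 >1
Interval (-3.5556, 0).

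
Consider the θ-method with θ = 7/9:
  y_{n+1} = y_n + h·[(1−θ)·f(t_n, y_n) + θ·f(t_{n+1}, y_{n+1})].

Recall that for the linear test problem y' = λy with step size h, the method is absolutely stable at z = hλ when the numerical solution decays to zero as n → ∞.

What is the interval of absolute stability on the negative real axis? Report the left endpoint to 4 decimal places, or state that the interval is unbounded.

unbounded; (−∞, 0).

Test eqn y'=λy, z=hλ:
  y_{n+1} = y_n + z·[2/9·y_n + 7/9·y_{n+1}] ⇒ (1 − 7/9z)y_{n+1} = (1 + 2/9z)y_n
  ⇒ R(z) = (1 + 2/9z)/(1 − 7/9z).

Find x<0 with |R(x)|<1.
x=-1.71: |R|=0.2661
x=-2: |R|=0.2174
x=-10: |R|=0.1392
x=-100: |R|=0.2694
θ=7/9≥1/2 ⇒ |1+2/9x|<|1−7/9x| ∀x<0 ⇒ unbounded interval.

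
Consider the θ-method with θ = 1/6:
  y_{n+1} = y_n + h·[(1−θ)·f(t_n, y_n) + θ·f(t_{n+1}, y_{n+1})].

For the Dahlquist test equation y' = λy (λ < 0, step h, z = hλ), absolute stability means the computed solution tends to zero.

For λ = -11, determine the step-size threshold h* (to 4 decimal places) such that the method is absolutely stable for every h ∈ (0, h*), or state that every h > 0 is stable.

Set f=λy, z=hλ:
  y_{n+1} = y_n + z·[5/6·y_n + 1/6·y_{n+1}] ⇒ (1 − 1/6z)y_{n+1} = (1 + 5/6z)y_n
  so R(z) = (1 + 5/6z)/(1 − 1/6z).

Solve |R(x)|<1 on ℝ⁻.
x=-0.85: |R|=0.2555
R=−1: 1+5/6x = −1+1/6x ⇒ -2/3x=2 ⇒ x=2/(-2/3)=-3.0000
Confirm numerically:
  x=-2.425: |R|=0.72700 <1
  x=-1.454: |R|=0.17038 <1
  x=-1.386: |R|=0.12591 <1
  x=-3.273: |R|=1.11776 >1
  x=-3.178: |R|=1.07758 >1
  x=-3.140: |R|=1.06127 >1
So |R|<1 on (-3.0000, 0).

(-3.0000,0); λ=-11 ⇒ h* = (3)/11 = 0.2727.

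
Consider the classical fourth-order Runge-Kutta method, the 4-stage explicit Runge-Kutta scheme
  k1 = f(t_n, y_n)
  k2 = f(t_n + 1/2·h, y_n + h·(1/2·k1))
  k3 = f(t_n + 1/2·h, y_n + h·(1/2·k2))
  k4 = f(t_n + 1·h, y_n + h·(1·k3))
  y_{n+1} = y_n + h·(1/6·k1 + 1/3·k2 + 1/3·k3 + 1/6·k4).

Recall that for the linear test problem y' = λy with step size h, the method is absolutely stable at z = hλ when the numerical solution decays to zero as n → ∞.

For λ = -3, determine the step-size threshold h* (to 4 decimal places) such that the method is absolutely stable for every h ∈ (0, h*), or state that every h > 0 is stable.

Set f=λy, z=hλ:
  order 4, 4-stage ⇒ R(z)=1+z+z^2/2+z^3/6+z^4/24
  (e.g. R(-1.24)=0.30954, |R|=0.30954)

Solve |R(x)|<1 on ℝ⁻.
x=-1.24: |R|=0.3095
|R(-3.02)|=1.4155 |R(-2.48)|=0.6292 |R(-0.99)|=0.3784
Bisect:
  x_lo=-3.6042 |R|=3.1188  x_hi=-0.2130 |R|=0.8081
  mid=-1.90862 |R|=0.30692 →hi
  mid=-2.75641 |R|=0.95733 →hi
  mid=-3.18031 |R|=1.77826 →lo
  mid=-2.96836 |R|=1.31297 →lo
  mid=-2.86239 |R|=1.12260 →lo
  mid=-2.80940 |R|=1.03696 →lo
  mid=-2.78291 |R|=0.99641 →hi
  mid=-2.79615 |R|=1.01650 →lo
  mid=-2.78953 |R|=1.00641 →lo
  mid=-2.78622 |R|=1.00140 →lo
  ...
  [-2.78539,-2.78518] ⇒ x*=-2.7853
Interval (-2.7853, 0).

(-2.7853,0); λ=-3 ⇒ h* = 0.9284.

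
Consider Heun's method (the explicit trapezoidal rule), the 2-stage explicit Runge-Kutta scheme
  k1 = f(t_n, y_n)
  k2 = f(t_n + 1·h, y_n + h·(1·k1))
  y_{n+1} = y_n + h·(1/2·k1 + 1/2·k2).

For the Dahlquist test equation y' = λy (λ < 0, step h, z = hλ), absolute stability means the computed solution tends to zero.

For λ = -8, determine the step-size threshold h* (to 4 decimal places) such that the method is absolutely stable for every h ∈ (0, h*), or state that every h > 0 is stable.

On y'=λy, z=hλ:
  order 2, 2-stage ⇒ R(z)=1+z+z^2/2
  (e.g. R(-1.64)=0.70480, |R|=0.70480)

Need |R(x)|<1, x<0.
x=-1.64: |R|=0.7048
|R(-1.71)|=0.7520 |R(-1.17)|=0.5144 |R(-1.14)|=0.5098
Bisect:
  x_lo=-2.5175 |R|=1.6514  x_hi=-0.2328 |R|=0.7943
  mid=-1.37515 |R|=0.57037 →hi
  mid=-1.94632 |R|=0.94776 →hi
  mid=-2.23190 |R|=1.25879 →lo
  mid=-2.08911 |R|=1.09308 →lo
  mid=-2.01771 |R|=1.01787 →lo
  mid=-1.98202 |R|=0.98218 →hi
  mid=-1.99986 |R|=0.99986 →hi
  mid=-2.00879 |R|=1.00883 →lo
  ...
  [-2.00000,-1.99986] ⇒ x*=-2.0000
Stable set (-2.0000, 0).

(-2.0000,0); λ=-8 ⇒ h* = 0.2500.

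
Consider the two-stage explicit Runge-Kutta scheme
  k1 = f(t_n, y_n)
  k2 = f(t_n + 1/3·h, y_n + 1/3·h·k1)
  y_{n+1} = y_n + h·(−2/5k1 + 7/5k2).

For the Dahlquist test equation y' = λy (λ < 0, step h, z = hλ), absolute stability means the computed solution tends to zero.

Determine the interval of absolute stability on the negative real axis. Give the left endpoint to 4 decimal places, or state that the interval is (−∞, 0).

With y'=λy (z=hλ):
  k1=λy_n ⇒ h·k1=z·y_n;  k2=λ(1+1/3z)y_n ⇒ h·k2=z(1+1/3z)y_n
  y_{n+1}/y_n = 1 − 2/5z + 7/5z(1+1/3z) = 1 + z + 7/15z²
  ⇒ R(z) = 1 + z + 7/15z².

Need |R(x)|<1, x<0.
x=-1.24: |R|=0.4775
R=1: x+7/15x²=0 ⇒ x=−15/7=-2.1429; min R=1−1/(4·7/15)=0.4643>−1
Confirm numerically:
  x=-1.850: |R|=0.74717 <1
  x=-1.832: |R|=0.73424 <1
  x=-1.134: |R|=0.46611 <1
  x=-2.716: |R|=1.72644 >1
  x=-2.593: |R|=1.54470 >1
Stable set (-2.1429, 0).

z∈(-2.1429,0).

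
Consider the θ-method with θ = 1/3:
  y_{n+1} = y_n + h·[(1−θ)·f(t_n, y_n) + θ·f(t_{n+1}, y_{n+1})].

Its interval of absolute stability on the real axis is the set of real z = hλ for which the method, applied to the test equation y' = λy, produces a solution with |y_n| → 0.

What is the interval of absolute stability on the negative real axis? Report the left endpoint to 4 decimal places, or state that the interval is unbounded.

(-6.0000, 0).

Test eqn y'=λy, z=hλ:
  y_{n+1} = y_n + z·[2/3·y_n + 1/3·y_{n+1}] ⇒ (1 − 1/3z)y_{n+1} = (1 + 2/3z)y_n
  R(z) = (1 + 2/3z)/(1 − 1/3z).

Need |R(x)|<1, x<0.
x=-1.06: |R|=0.2167
R=−1: 1+2/3x = −1+1/3x ⇒ -1/3x=2 ⇒ x=2/(-1/3)=-6.0000
Confirm numerically:
  x=-5.557: |R|=0.94823 <1
  x=-5.463: |R|=0.93655 <1
  x=-5.460: |R|=0.93617 <1
  x=-4.669: |R|=0.82644 <1
  x=-6.290: |R|=1.03122 >1
  x=-6.246: |R|=1.02661 >1
  x=-6.183: |R|=1.01993 >1
Stable set (-6.0000, 0).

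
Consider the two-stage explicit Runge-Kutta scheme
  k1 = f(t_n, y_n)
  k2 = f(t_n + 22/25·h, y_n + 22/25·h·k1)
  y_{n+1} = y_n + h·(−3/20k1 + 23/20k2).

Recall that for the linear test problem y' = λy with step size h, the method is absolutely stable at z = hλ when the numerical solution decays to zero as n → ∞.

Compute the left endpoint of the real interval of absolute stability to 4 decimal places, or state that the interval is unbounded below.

Set f=λy, z=hλ:
  k1=λy_n ⇒ h·k1=z·y_n;  k2=λ(1+22/25z)y_n ⇒ h·k2=z(1+22/25z)y_n
  y_{n+1}/y_n = 1 − 3/20z + 23/20z(1+22/25z) = 1 + z + 253/250z²
  so R(z) = 1 + z + 253/250z².

Find x<0 with |R(x)|<1.
x=-1.6: |R|=1.9907
R=1: x+253/250x²=0 ⇒ x=−250/253=-0.9881; min R=1−1/(4·253/250)=0.7530>−1
Confirm numerically:
  x=-0.517: |R|=0.75350 <1
  x=-0.478: |R|=0.75323 <1
  x=-0.460: |R|=0.75414 <1
  x=-1.503: |R|=1.78312 >1
  x=-1.042: |R|=1.05679 >1
Interval (-0.9881, 0).

z* = -0.9881.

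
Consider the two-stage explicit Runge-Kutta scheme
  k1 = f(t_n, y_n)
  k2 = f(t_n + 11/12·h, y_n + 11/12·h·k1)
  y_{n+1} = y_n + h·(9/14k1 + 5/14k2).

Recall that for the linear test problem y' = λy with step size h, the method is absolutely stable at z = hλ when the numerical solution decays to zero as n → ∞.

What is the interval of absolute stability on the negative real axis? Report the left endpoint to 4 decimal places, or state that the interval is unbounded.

z∈(-3.0545,0).

With y'=λy (z=hλ):
  k1=λy_n ⇒ h·k1=z·y_n;  k2=λ(1+11/12z)y_n ⇒ h·k2=z(1+11/12z)y_n
  y_{n+1}/y_n = 1 + 9/14z + 5/14z(1+11/12z) = 1 + z + 55/168z²
  Hence R(z) = 1 + z + 55/168z².

Need |R(x)|<1, x<0.
x=-0.76: |R|=0.4291
R=1: x+55/168x²=0 ⇒ x=−168/55=-3.0545; min R=1−1/(4·55/168)=0.2364>−1
Confirm numerically:
  x=-2.553: |R|=0.58081 <1
  x=-2.140: |R|=0.35927 <1
  x=-2.121: |R|=0.35177 <1
  x=-2.004: |R|=0.31077 <1
  x=-3.565: |R|=1.59576 >1
  x=-3.371: |R|=1.34924 >1
  x=-3.320: |R|=1.28852 >1
Interval (-3.0545, 0).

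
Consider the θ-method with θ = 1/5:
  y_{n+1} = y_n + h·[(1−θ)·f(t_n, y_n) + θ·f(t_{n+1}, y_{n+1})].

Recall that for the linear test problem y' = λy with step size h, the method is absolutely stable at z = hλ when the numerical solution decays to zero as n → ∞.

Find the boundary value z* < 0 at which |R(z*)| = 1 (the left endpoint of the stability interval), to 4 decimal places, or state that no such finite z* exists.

z* = -3.3333.

On y'=λy, z=hλ:
  y_{n+1} = y_n + z·[4/5·y_n + 1/5·y_{n+1}] ⇒ (1 − 1/5z)y_{n+1} = (1 + 4/5z)y_n
  R(z) = (1 + 4/5z)/(1 − 1/5z).

Solve |R(x)|<1 on ℝ⁻.
x=-0.44: |R|=0.5956
R=−1: 1+4/5x = −1+1/5x ⇒ -3/5x=2 ⇒ x=2/(-3/5)=-3.3333
Confirm numerically:
  x=-3.044: |R|=0.89209 <1
  x=-2.559: |R|=0.69268 <1
  x=-2.096: |R|=0.47689 <1
  x=-3.862: |R|=1.17897 >1
  x=-3.650: |R|=1.10983 >1
  x=-3.646: |R|=1.10849 >1
Interval (-3.3333, 0).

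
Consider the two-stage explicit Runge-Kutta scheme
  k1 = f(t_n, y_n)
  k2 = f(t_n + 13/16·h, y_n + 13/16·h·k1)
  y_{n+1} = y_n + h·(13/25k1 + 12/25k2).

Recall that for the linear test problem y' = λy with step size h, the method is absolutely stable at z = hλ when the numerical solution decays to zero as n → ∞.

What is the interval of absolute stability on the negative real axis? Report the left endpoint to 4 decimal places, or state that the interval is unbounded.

With y'=λy (z=hλ):
  k1=λy_n ⇒ h·k1=z·y_n;  k2=λ(1+13/16z)y_n ⇒ h·k2=z(1+13/16z)y_n
  y_{n+1}/y_n = 1 + 13/25z + 12/25z(1+13/16z) = 1 + z + 39/100z²
  so R(z) = 1 + z + 39/100z².

Boundary: |R(x)|=1, x<0.
x=-0.3: |R|=0.7351
R=1: x+39/100x²=0 ⇒ x=−100/39=-2.5641; min R=1−1/(4·39/100)=0.3590>−1
Confirm numerically:
  x=-2.068: |R|=0.59988 <1
  x=-2.044: |R|=0.58540 <1
  x=-1.298: |R|=0.35907 <1
  x=-3.018: |R|=1.53425 >1
  x=-2.914: |R|=1.39764 >1
  x=-2.781: |R|=1.23524 >1
So |R|<1 on (-2.5641, 0).

(-2.5641, 0).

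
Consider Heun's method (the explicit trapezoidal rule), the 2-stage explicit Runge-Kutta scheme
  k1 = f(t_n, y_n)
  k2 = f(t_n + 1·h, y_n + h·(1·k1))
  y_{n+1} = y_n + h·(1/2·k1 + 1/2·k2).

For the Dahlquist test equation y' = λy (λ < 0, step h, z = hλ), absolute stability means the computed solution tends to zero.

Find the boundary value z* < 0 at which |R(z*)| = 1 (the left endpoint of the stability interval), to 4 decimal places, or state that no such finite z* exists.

Test eqn y'=λy, z=hλ:
  order 2, 2-stage ⇒ R(z)=1+z+z^2/2
  (e.g. R(-1.31)=0.54805, |R|=0.54805)

Solve |R(x)|<1 on ℝ⁻.
x=-1.31: |R|=0.5481
|R(-1.97)|=0.9704 |R(-0.66)|=0.5578 |R(-0.64)|=0.5648
Bisect:
  x_lo=-2.8608 |R|=2.2313  x_hi=-0.3467 |R|=0.7134
  mid=-1.60376 |R|=0.68227 →hi
  mid=-2.23229 |R|=1.25927 →lo
  mid=-1.91803 |R|=0.92139 →hi
  mid=-2.07516 |R|=1.07798 →lo
  mid=-1.99659 |R|=0.99660 →hi
  mid=-2.03588 |R|=1.03652 →lo
  mid=-2.01624 |R|=1.01637 →lo
  mid=-2.00641 |R|=1.00644 →lo
  mid=-2.00150 |R|=1.00151 →lo
  mid=-1.99905 |R|=0.99905 →hi
  ...
  [-2.00012,-1.99997] ⇒ x*=-2.0000
Stable set (-2.0000, 0).

z* = -2.0000.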